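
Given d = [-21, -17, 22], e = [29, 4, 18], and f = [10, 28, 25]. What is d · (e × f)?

e × f:
i: 4·25 - 18·28 = 100 - 504 = -404
j: 18·10 - 29·25 = 180 - 725 = -545
k: 29·28 - 4·10 = 812 - 40 = 772
e × f = (-404, -545, 772)
d · (e × f) = (-21)·(-404) + (-17)·(-545) + 22·772 = 8484 + 9265 + 16984 = 34733

34733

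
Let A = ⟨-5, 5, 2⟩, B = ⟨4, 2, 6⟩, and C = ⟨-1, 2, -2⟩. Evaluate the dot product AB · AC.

29

AB = B − A = (9, -3, 4)
AC = C − A = (4, -3, -4)
AB · AC = 9·4 + (-3)·(-3) + 4·(-4) = 36 + 9 - 16 = 29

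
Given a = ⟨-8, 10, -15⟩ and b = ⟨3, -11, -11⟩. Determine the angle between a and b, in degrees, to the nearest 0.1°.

a · b = (-8)·3 + 10·(-11) + (-15)·(-11) = -24 - 110 + 165 = 31
|a|² = 64 + 100 + 225 = 389,  |a| = √389 ≈ 19.723083
|b|² = 9 + 121 + 121 = 251,  |b| = √251 ≈ 15.842980
cos θ = 31 / (19.723083 · 15.842980) ≈ 0.09921
θ = arccos(0.09921) ≈ 84.3°

84.3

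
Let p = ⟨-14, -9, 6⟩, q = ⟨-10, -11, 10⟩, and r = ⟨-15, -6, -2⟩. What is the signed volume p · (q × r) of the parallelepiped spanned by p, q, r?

q × r:
i: (-11)·(-2) - 10·(-6) = 22 - (-60) = 82
j: 10·(-15) - (-10)·(-2) = -150 - 20 = -170
k: (-10)·(-6) - (-11)·(-15) = 60 - 165 = -105
q × r = (82, -170, -105)
p · (q × r) = (-14)·82 + (-9)·(-170) + 6·(-105) = -1148 + 1530 - 630 = -248

-248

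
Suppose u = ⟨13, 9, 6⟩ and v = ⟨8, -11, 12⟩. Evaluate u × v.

i: 9·12 - 6·(-11) = 108 - (-66) = 174
j: 6·8 - 13·12 = 48 - 156 = -108
k: 13·(-11) - 9·8 = -143 - 72 = -215
u × v = (174, -108, -215)

(174, -108, -215)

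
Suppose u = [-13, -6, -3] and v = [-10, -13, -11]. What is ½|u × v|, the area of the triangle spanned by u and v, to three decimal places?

i: (-6)·(-11) - (-3)·(-13) = 66 - 39 = 27
j: (-3)·(-10) - (-13)·(-11) = 30 - 143 = -113
k: (-13)·(-13) - (-6)·(-10) = 169 - 60 = 109
u × v = (27, -113, 109)
|u × v| = √(27² + (-113)² + 109²) = √25379 ≈ 159.3079
area = ½ · 159.3079 ≈ 79.654

79.654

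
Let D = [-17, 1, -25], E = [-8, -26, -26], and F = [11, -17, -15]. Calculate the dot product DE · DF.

728

DE = E − D = (9, -27, -1)
DF = F − D = (28, -18, 10)
DE · DF = 9·28 + (-27)·(-18) + (-1)·10 = 252 + 486 - 10 = 728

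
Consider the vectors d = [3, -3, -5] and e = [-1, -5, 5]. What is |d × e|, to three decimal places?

44.989

i: (-3)·5 - (-5)·(-5) = -15 - 25 = -40
j: (-5)·(-1) - 3·5 = 5 - 15 = -10
k: 3·(-5) - (-3)·(-1) = -15 - 3 = -18
d × e = (-40, -10, -18)
|d × e| = √((-40)² + (-10)² + (-18)²) = √2024 ≈ 44.9889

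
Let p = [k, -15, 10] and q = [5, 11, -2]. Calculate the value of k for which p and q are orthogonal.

p · q = k·5 + (-15)·11 + 10·(-2) = -185 + 5k
Set equal to 0: 5k = 185, so k = 37.

37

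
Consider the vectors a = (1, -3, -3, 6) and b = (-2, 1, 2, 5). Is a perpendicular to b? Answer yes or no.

no

a · b = 1·(-2) + (-3)·1 + (-3)·2 + 6·5 = -2 - 3 - 6 + 30 = 19
Nonzero, so the vectors are not orthogonal.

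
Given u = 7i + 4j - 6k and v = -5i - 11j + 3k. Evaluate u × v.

i: 4·3 - (-6)·(-11) = 12 - 66 = -54
j: (-6)·(-5) - 7·3 = 30 - 21 = 9
k: 7·(-11) - 4·(-5) = -77 - (-20) = -57
u × v = (-54, 9, -57)

(-54, 9, -57)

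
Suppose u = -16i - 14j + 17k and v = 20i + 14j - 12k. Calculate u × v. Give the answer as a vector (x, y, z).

(-70, 148, 56)

i: (-14)·(-12) - 17·14 = 168 - 238 = -70
j: 17·20 - (-16)·(-12) = 340 - 192 = 148
k: (-16)·14 - (-14)·20 = -224 - (-280) = 56
u × v = (-70, 148, 56)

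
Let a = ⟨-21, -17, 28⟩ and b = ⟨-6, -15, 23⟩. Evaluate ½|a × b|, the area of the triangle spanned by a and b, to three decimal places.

i: (-17)·23 - 28·(-15) = -391 - (-420) = 29
j: 28·(-6) - (-21)·23 = -168 - (-483) = 315
k: (-21)·(-15) - (-17)·(-6) = 315 - 102 = 213
a × b = (29, 315, 213)
|a × b| = √(29² + 315² + 213²) = √145435 ≈ 381.3594
area = ½ · 381.3594 ≈ 190.680

190.680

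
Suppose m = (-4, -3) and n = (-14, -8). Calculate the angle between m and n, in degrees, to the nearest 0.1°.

m · n = (-4)·(-14) + (-3)·(-8) = 56 + 24 = 80
|m|² = 16 + 9 = 25,  |m| = √25 ≈ 5.000000
|n|² = 196 + 64 = 260,  |n| = √260 ≈ 16.124515
cos θ = 80 / (5.000000 · 16.124515) ≈ 0.99228
θ = arccos(0.99228) ≈ 7.1°

7.1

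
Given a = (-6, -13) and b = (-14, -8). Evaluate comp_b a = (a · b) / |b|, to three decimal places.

a · b = (-6)·(-14) + (-13)·(-8) = 84 + 104 = 188
|b| = √(196 + 64) = √260 ≈ 16.1245
comp_b a = 188 / √260 ≈ 11.659

11.659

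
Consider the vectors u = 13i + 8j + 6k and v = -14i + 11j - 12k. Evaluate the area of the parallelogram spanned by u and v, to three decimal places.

310.569

i: 8·(-12) - 6·11 = -96 - 66 = -162
j: 6·(-14) - 13·(-12) = -84 - (-156) = 72
k: 13·11 - 8·(-14) = 143 - (-112) = 255
u × v = (-162, 72, 255)
|u × v| = √((-162)² + 72² + 255²) = √96453 ≈ 310.5688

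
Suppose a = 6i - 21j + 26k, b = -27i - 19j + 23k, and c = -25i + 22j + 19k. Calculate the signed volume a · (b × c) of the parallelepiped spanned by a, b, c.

b × c:
i: (-19)·19 - 23·22 = -361 - 506 = -867
j: 23·(-25) - (-27)·19 = -575 - (-513) = -62
k: (-27)·22 - (-19)·(-25) = -594 - 475 = -1069
b × c = (-867, -62, -1069)
a · (b × c) = 6·(-867) + (-21)·(-62) + 26·(-1069) = -5202 + 1302 - 27794 = -31694

-31694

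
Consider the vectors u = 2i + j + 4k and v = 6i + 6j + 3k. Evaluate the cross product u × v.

(-21, 18, 6)

i: 1·3 - 4·6 = 3 - 24 = -21
j: 4·6 - 2·3 = 24 - 6 = 18
k: 2·6 - 1·6 = 12 - 6 = 6
u × v = (-21, 18, 6)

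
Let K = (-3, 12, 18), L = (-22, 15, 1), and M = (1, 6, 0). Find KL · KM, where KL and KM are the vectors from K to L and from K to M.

KL = L − K = (-19, 3, -17)
KM = M − K = (4, -6, -18)
KL · KM = (-19)·4 + 3·(-6) + (-17)·(-18) = -76 - 18 + 306 = 212

212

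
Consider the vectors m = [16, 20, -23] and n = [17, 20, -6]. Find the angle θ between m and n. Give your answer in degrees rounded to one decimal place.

m · n = 16·17 + 20·20 + (-23)·(-6) = 272 + 400 + 138 = 810
|m|² = 256 + 400 + 529 = 1185,  |m| = √1185 ≈ 34.423829
|n|² = 289 + 400 + 36 = 725,  |n| = √725 ≈ 26.925824
cos θ = 810 / (34.423829 · 26.925824) ≈ 0.87389
θ = arccos(0.87389) ≈ 29.1°

29.1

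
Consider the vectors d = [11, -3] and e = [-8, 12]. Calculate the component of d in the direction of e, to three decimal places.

d · e = 11·(-8) + (-3)·12 = -88 - 36 = -124
|e| = √(64 + 144) = √208 ≈ 14.4222
comp_e d = -124 / √208 ≈ -8.598

-8.598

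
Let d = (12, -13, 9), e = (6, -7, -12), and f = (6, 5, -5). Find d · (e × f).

e × f:
i: (-7)·(-5) - (-12)·5 = 35 - (-60) = 95
j: (-12)·6 - 6·(-5) = -72 - (-30) = -42
k: 6·5 - (-7)·6 = 30 - (-42) = 72
e × f = (95, -42, 72)
d · (e × f) = 12·95 + (-13)·(-42) + 9·72 = 1140 + 546 + 648 = 2334

2334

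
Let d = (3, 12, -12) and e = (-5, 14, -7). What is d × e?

(84, 81, 102)

i: 12·(-7) - (-12)·14 = -84 - (-168) = 84
j: (-12)·(-5) - 3·(-7) = 60 - (-21) = 81
k: 3·14 - 12·(-5) = 42 - (-60) = 102
d × e = (84, 81, 102)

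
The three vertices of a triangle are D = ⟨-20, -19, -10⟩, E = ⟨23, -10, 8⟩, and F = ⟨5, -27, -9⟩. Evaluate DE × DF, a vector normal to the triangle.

(153, 407, -569)

DE = (43, 9, 18)
DF = (25, -8, 1)
i: 9·1 - 18·(-8) = 9 - (-144) = 153
j: 18·25 - 43·1 = 450 - 43 = 407
k: 43·(-8) - 9·25 = -344 - 225 = -569
DE × DF = (153, 407, -569)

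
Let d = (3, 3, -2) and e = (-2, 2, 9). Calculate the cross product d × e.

i: 3·9 - (-2)·2 = 27 - (-4) = 31
j: (-2)·(-2) - 3·9 = 4 - 27 = -23
k: 3·2 - 3·(-2) = 6 - (-6) = 12
d × e = (31, -23, 12)

(31, -23, 12)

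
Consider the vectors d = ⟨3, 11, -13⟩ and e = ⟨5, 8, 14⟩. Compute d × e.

i: 11·14 - (-13)·8 = 154 - (-104) = 258
j: (-13)·5 - 3·14 = -65 - 42 = -107
k: 3·8 - 11·5 = 24 - 55 = -31
d × e = (258, -107, -31)

(258, -107, -31)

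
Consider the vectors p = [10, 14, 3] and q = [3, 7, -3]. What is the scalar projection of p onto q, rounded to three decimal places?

14.538

p · q = 10·3 + 14·7 + 3·(-3) = 30 + 98 - 9 = 119
|q| = √(9 + 49 + 9) = √67 ≈ 8.1854
comp_q p = 119 / √67 ≈ 14.538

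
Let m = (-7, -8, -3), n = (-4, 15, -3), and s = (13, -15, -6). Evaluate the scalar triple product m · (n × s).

n × s:
i: 15·(-6) - (-3)·(-15) = -90 - 45 = -135
j: (-3)·13 - (-4)·(-6) = -39 - 24 = -63
k: (-4)·(-15) - 15·13 = 60 - 195 = -135
n × s = (-135, -63, -135)
m · (n × s) = (-7)·(-135) + (-8)·(-63) + (-3)·(-135) = 945 + 504 + 405 = 1854

1854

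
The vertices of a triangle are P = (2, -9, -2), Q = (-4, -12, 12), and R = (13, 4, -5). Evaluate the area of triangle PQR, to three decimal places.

PQ = (-6, -3, 14),  PR = (11, 13, -3)
i: (-3)·(-3) - 14·13 = 9 - 182 = -173
j: 14·11 - (-6)·(-3) = 154 - 18 = 136
k: (-6)·13 - (-3)·11 = -78 - (-33) = -45
PQ × PR = (-173, 136, -45)
|PQ × PR| = √50450 ≈ 224.6108
area = ½ · 224.6108 ≈ 112.305

112.305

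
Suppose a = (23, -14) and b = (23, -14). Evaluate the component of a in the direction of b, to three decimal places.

a · b = 23·23 + (-14)·(-14) = 529 + 196 = 725
|b| = √(529 + 196) = √725 ≈ 26.9258
comp_b a = 725 / √725 ≈ 26.926

26.926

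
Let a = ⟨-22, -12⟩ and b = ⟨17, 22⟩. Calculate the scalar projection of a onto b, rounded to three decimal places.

-22.947

a · b = (-22)·17 + (-12)·22 = -374 - 264 = -638
|b| = √(289 + 484) = √773 ≈ 27.8029
comp_b a = -638 / √773 ≈ -22.947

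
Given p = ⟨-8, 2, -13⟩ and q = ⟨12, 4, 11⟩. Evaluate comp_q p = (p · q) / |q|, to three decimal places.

p · q = (-8)·12 + 2·4 + (-13)·11 = -96 + 8 - 143 = -231
|q| = √(144 + 16 + 121) = √281 ≈ 16.7631
comp_q p = -231 / √281 ≈ -13.780

-13.780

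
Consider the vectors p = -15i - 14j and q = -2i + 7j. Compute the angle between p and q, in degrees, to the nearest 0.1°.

117.1

p · q = (-15)·(-2) + (-14)·7 = 30 - 98 = -68
|p|² = 225 + 196 = 421,  |p| = √421 ≈ 20.518285
|q|² = 4 + 49 = 53,  |q| = √53 ≈ 7.280110
cos θ = -68 / (20.518285 · 7.280110) ≈ -0.45523
θ = arccos(-0.45523) ≈ 117.1°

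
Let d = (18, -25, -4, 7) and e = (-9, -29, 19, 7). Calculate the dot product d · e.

536

d · e = 18·(-9) + (-25)·(-29) + (-4)·19 + 7·7 = -162 + 725 - 76 + 49 = 536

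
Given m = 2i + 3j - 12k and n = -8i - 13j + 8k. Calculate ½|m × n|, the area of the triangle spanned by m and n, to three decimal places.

77.182

i: 3·8 - (-12)·(-13) = 24 - 156 = -132
j: (-12)·(-8) - 2·8 = 96 - 16 = 80
k: 2·(-13) - 3·(-8) = -26 - (-24) = -2
m × n = (-132, 80, -2)
|m × n| = √((-132)² + 80² + (-2)²) = √23828 ≈ 154.3632
area = ½ · 154.3632 ≈ 77.182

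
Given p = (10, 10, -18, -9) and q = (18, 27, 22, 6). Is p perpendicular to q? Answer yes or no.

p · q = 10·18 + 10·27 + (-18)·22 + (-9)·6 = 180 + 270 - 396 - 54 = 0
Zero, so the vectors are orthogonal.

yes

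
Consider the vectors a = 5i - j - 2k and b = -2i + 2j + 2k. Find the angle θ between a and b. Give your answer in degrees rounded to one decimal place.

a · b = 5·(-2) + (-1)·2 + (-2)·2 = -10 - 2 - 4 = -16
|a|² = 25 + 1 + 4 = 30,  |a| = √30 ≈ 5.477226
|b|² = 4 + 4 + 4 = 12,  |b| = √12 ≈ 3.464102
cos θ = -16 / (5.477226 · 3.464102) ≈ -0.84327
θ = arccos(-0.84327) ≈ 147.5°

147.5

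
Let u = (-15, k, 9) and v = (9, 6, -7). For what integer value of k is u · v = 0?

33

u · v = (-15)·9 + k·6 + 9·(-7) = -198 + 6k
Set equal to 0: 6k = 198, so k = 33.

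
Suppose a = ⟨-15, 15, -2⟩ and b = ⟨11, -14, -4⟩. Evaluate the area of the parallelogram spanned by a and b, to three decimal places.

i: 15·(-4) - (-2)·(-14) = -60 - 28 = -88
j: (-2)·11 - (-15)·(-4) = -22 - 60 = -82
k: (-15)·(-14) - 15·11 = 210 - 165 = 45
a × b = (-88, -82, 45)
|a × b| = √((-88)² + (-82)² + 45²) = √16493 ≈ 128.4251

128.425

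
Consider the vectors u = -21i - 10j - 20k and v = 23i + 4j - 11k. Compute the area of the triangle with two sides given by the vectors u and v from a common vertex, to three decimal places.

i: (-10)·(-11) - (-20)·4 = 110 - (-80) = 190
j: (-20)·23 - (-21)·(-11) = -460 - 231 = -691
k: (-21)·4 - (-10)·23 = -84 - (-230) = 146
u × v = (190, -691, 146)
|u × v| = √(190² + (-691)² + 146²) = √534897 ≈ 731.3665
area = ½ · 731.3665 ≈ 365.683

365.683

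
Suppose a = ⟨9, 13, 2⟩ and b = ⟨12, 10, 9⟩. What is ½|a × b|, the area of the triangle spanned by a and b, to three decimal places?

i: 13·9 - 2·10 = 117 - 20 = 97
j: 2·12 - 9·9 = 24 - 81 = -57
k: 9·10 - 13·12 = 90 - 156 = -66
a × b = (97, -57, -66)
|a × b| = √(97² + (-57)² + (-66)²) = √17014 ≈ 130.4377
area = ½ · 130.4377 ≈ 65.219

65.219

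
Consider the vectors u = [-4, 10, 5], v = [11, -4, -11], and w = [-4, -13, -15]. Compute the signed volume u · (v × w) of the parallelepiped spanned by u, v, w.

1627

v × w:
i: (-4)·(-15) - (-11)·(-13) = 60 - 143 = -83
j: (-11)·(-4) - 11·(-15) = 44 - (-165) = 209
k: 11·(-13) - (-4)·(-4) = -143 - 16 = -159
v × w = (-83, 209, -159)
u · (v × w) = (-4)·(-83) + 10·209 + 5·(-159) = 332 + 2090 - 795 = 1627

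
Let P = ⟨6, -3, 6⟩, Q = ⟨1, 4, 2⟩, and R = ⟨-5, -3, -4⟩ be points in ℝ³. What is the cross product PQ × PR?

PQ = (-5, 7, -4)
PR = (-11, 0, -10)
i: 7·(-10) - (-4)·0 = -70 - 0 = -70
j: (-4)·(-11) - (-5)·(-10) = 44 - 50 = -6
k: (-5)·0 - 7·(-11) = 0 - (-77) = 77
PQ × PR = (-70, -6, 77)

(-70, -6, 77)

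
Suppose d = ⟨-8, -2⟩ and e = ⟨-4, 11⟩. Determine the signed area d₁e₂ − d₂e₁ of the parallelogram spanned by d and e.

-96

(-8)·11 - (-2)·(-4) = -88 - 8 = -96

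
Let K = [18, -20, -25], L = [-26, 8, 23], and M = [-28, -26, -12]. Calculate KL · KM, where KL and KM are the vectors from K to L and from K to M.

KL = L − K = (-44, 28, 48)
KM = M − K = (-46, -6, 13)
KL · KM = (-44)·(-46) + 28·(-6) + 48·13 = 2024 - 168 + 624 = 2480

2480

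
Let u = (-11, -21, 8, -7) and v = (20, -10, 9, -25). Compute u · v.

237

u · v = (-11)·20 + (-21)·(-10) + 8·9 + (-7)·(-25) = -220 + 210 + 72 + 175 = 237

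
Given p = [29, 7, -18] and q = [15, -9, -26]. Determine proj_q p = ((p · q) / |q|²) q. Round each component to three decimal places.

(12.831, -7.699, -22.240)

p · q = 29·15 + 7·(-9) + (-18)·(-26) = 435 - 63 + 468 = 840
|q|² = 225 + 81 + 676 = 982
proj_q p = (840/982) · (15, -9, -26) ≈ (12.831, -7.699, -22.240)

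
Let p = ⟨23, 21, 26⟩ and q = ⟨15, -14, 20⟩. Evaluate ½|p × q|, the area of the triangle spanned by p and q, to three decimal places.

i: 21·20 - 26·(-14) = 420 - (-364) = 784
j: 26·15 - 23·20 = 390 - 460 = -70
k: 23·(-14) - 21·15 = -322 - 315 = -637
p × q = (784, -70, -637)
|p × q| = √(784² + (-70)² + (-637)²) = √1025325 ≈ 1012.5833
area = ½ · 1012.5833 ≈ 506.292

506.292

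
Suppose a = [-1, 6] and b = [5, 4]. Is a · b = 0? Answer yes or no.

a · b = (-1)·5 + 6·4 = -5 + 24 = 19
Nonzero, so the vectors are not orthogonal.

no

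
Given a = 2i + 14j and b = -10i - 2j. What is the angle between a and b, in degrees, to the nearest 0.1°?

109.4

a · b = 2·(-10) + 14·(-2) = -20 - 28 = -48
|a|² = 4 + 196 = 200,  |a| = √200 ≈ 14.142136
|b|² = 100 + 4 = 104,  |b| = √104 ≈ 10.198039
cos θ = -48 / (14.142136 · 10.198039) ≈ -0.33282
θ = arccos(-0.33282) ≈ 109.4°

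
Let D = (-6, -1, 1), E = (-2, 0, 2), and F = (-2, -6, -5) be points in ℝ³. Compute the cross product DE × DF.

DE = (4, 1, 1)
DF = (4, -5, -6)
i: 1·(-6) - 1·(-5) = -6 - (-5) = -1
j: 1·4 - 4·(-6) = 4 - (-24) = 28
k: 4·(-5) - 1·4 = -20 - 4 = -24
DE × DF = (-1, 28, -24)

(-1, 28, -24)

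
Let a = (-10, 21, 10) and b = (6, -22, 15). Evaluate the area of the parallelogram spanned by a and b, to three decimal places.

i: 21·15 - 10·(-22) = 315 - (-220) = 535
j: 10·6 - (-10)·15 = 60 - (-150) = 210
k: (-10)·(-22) - 21·6 = 220 - 126 = 94
a × b = (535, 210, 94)
|a × b| = √(535² + 210² + 94²) = √339161 ≈ 582.3753

582.375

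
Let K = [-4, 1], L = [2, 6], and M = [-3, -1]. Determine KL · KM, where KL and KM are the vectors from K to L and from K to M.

KL = L − K = (6, 5)
KM = M − K = (1, -2)
KL · KM = 6·1 + 5·(-2) = 6 - 10 = -4

-4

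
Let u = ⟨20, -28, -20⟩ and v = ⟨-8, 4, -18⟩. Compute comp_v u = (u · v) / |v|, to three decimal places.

4.378

u · v = 20·(-8) + (-28)·4 + (-20)·(-18) = -160 - 112 + 360 = 88
|v| = √(64 + 16 + 324) = √404 ≈ 20.0998
comp_v u = 88 / √404 ≈ 4.378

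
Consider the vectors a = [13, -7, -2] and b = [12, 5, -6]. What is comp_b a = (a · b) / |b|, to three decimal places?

9.289

a · b = 13·12 + (-7)·5 + (-2)·(-6) = 156 - 35 + 12 = 133
|b| = √(144 + 25 + 36) = √205 ≈ 14.3178
comp_b a = 133 / √205 ≈ 9.289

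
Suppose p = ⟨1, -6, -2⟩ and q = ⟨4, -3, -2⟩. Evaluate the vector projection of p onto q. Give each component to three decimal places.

(3.586, -2.690, -1.793)

p · q = 1·4 + (-6)·(-3) + (-2)·(-2) = 4 + 18 + 4 = 26
|q|² = 16 + 9 + 4 = 29
proj_q p = (26/29) · (4, -3, -2) ≈ (3.586, -2.690, -1.793)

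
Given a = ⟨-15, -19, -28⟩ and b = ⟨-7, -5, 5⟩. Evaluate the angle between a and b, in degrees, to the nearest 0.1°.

80.6

a · b = (-15)·(-7) + (-19)·(-5) + (-28)·5 = 105 + 95 - 140 = 60
|a|² = 225 + 361 + 784 = 1370,  |a| = √1370 ≈ 37.013511
|b|² = 49 + 25 + 25 = 99,  |b| = √99 ≈ 9.949874
cos θ = 60 / (37.013511 · 9.949874) ≈ 0.16292
θ = arccos(0.16292) ≈ 80.6°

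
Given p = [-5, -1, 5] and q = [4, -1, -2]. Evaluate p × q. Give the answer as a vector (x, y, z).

i: (-1)·(-2) - 5·(-1) = 2 - (-5) = 7
j: 5·4 - (-5)·(-2) = 20 - 10 = 10
k: (-5)·(-1) - (-1)·4 = 5 - (-4) = 9
p × q = (7, 10, 9)

(7, 10, 9)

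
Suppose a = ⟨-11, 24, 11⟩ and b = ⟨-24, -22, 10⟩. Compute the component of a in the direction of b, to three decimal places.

a · b = (-11)·(-24) + 24·(-22) + 11·10 = 264 - 528 + 110 = -154
|b| = √(576 + 484 + 100) = √1160 ≈ 34.0588
comp_b a = -154 / √1160 ≈ -4.522

-4.522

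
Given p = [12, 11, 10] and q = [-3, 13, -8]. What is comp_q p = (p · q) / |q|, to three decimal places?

p · q = 12·(-3) + 11·13 + 10·(-8) = -36 + 143 - 80 = 27
|q| = √(9 + 169 + 64) = √242 ≈ 15.5563
comp_q p = 27 / √242 ≈ 1.736

1.736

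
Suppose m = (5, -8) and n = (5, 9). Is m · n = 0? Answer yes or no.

m · n = 5·5 + (-8)·9 = 25 - 72 = -47
Nonzero, so the vectors are not orthogonal.

no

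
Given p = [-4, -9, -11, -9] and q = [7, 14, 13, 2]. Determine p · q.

-315

p · q = (-4)·7 + (-9)·14 + (-11)·13 + (-9)·2 = -28 - 126 - 143 - 18 = -315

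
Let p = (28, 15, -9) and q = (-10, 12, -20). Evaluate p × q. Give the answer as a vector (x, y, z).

(-192, 650, 486)

i: 15·(-20) - (-9)·12 = -300 - (-108) = -192
j: (-9)·(-10) - 28·(-20) = 90 - (-560) = 650
k: 28·12 - 15·(-10) = 336 - (-150) = 486
p × q = (-192, 650, 486)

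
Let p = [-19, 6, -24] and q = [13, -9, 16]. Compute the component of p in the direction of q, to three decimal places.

p · q = (-19)·13 + 6·(-9) + (-24)·16 = -247 - 54 - 384 = -685
|q| = √(169 + 81 + 256) = √506 ≈ 22.4944
comp_q p = -685 / √506 ≈ -30.452

-30.452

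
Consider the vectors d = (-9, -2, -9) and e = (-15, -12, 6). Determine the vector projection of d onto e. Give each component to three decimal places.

(-3.889, -3.111, 1.556)

d · e = (-9)·(-15) + (-2)·(-12) + (-9)·6 = 135 + 24 - 54 = 105
|e|² = 225 + 144 + 36 = 405
proj_e d = (105/405) · (-15, -12, 6) ≈ (-3.889, -3.111, 1.556)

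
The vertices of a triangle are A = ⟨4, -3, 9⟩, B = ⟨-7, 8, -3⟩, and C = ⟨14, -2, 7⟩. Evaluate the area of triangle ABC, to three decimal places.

AB = (-11, 11, -12),  AC = (10, 1, -2)
i: 11·(-2) - (-12)·1 = -22 - (-12) = -10
j: (-12)·10 - (-11)·(-2) = -120 - 22 = -142
k: (-11)·1 - 11·10 = -11 - 110 = -121
AB × AC = (-10, -142, -121)
|AB × AC| = √34905 ≈ 186.8288
area = ½ · 186.8288 ≈ 93.414

93.414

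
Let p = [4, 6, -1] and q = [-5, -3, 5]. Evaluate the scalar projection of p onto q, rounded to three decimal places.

p · q = 4·(-5) + 6·(-3) + (-1)·5 = -20 - 18 - 5 = -43
|q| = √(25 + 9 + 25) = √59 ≈ 7.6811
comp_q p = -43 / √59 ≈ -5.598

-5.598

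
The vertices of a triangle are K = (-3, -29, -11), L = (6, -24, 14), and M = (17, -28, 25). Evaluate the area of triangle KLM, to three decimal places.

KL = (9, 5, 25),  KM = (20, 1, 36)
i: 5·36 - 25·1 = 180 - 25 = 155
j: 25·20 - 9·36 = 500 - 324 = 176
k: 9·1 - 5·20 = 9 - 100 = -91
KL × KM = (155, 176, -91)
|KL × KM| = √63282 ≈ 251.5591
area = ½ · 251.5591 ≈ 125.780

125.780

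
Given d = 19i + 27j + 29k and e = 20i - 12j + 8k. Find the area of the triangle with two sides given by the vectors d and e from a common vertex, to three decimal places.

522.280

i: 27·8 - 29·(-12) = 216 - (-348) = 564
j: 29·20 - 19·8 = 580 - 152 = 428
k: 19·(-12) - 27·20 = -228 - 540 = -768
d × e = (564, 428, -768)
|d × e| = √(564² + 428² + (-768)²) = √1091104 ≈ 1044.5592
area = ½ · 1044.5592 ≈ 522.280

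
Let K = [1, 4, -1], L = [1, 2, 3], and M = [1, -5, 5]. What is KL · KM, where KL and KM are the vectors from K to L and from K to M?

KL = L − K = (0, -2, 4)
KM = M − K = (0, -9, 6)
KL · KM = 0·0 + (-2)·(-9) + 4·6 = 0 + 18 + 24 = 42

42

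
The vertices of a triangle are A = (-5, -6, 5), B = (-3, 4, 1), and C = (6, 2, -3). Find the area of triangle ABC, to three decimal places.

54.599

AB = (2, 10, -4),  AC = (11, 8, -8)
i: 10·(-8) - (-4)·8 = -80 - (-32) = -48
j: (-4)·11 - 2·(-8) = -44 - (-16) = -28
k: 2·8 - 10·11 = 16 - 110 = -94
AB × AC = (-48, -28, -94)
|AB × AC| = √11924 ≈ 109.1971
area = ½ · 109.1971 ≈ 54.599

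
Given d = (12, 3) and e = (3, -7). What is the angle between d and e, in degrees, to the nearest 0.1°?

80.8

d · e = 12·3 + 3·(-7) = 36 - 21 = 15
|d|² = 144 + 9 = 153,  |d| = √153 ≈ 12.369317
|e|² = 9 + 49 = 58,  |e| = √58 ≈ 7.615773
cos θ = 15 / (12.369317 · 7.615773) ≈ 0.15923
θ = arccos(0.15923) ≈ 80.8°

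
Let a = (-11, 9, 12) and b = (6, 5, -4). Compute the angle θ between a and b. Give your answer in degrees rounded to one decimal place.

115.0

a · b = (-11)·6 + 9·5 + 12·(-4) = -66 + 45 - 48 = -69
|a|² = 121 + 81 + 144 = 346,  |a| = √346 ≈ 18.601075
|b|² = 36 + 25 + 16 = 77,  |b| = √77 ≈ 8.774964
cos θ = -69 / (18.601075 · 8.774964) ≈ -0.42273
θ = arccos(-0.42273) ≈ 115.0°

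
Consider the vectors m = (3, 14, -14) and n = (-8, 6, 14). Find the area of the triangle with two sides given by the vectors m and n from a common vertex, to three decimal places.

158.272

i: 14·14 - (-14)·6 = 196 - (-84) = 280
j: (-14)·(-8) - 3·14 = 112 - 42 = 70
k: 3·6 - 14·(-8) = 18 - (-112) = 130
m × n = (280, 70, 130)
|m × n| = √(280² + 70² + 130²) = √100200 ≈ 316.5438
area = ½ · 316.5438 ≈ 158.272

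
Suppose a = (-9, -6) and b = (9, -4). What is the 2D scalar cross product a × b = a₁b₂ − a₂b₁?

90

(-9)·(-4) - (-6)·9 = 36 - (-54) = 90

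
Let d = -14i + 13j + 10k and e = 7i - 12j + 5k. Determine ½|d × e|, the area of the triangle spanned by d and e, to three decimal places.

i: 13·5 - 10·(-12) = 65 - (-120) = 185
j: 10·7 - (-14)·5 = 70 - (-70) = 140
k: (-14)·(-12) - 13·7 = 168 - 91 = 77
d × e = (185, 140, 77)
|d × e| = √(185² + 140² + 77²) = √59754 ≈ 244.4463
area = ½ · 244.4463 ≈ 122.223

122.223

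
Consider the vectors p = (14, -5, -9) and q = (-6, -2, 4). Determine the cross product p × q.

(-38, -2, -58)

i: (-5)·4 - (-9)·(-2) = -20 - 18 = -38
j: (-9)·(-6) - 14·4 = 54 - 56 = -2
k: 14·(-2) - (-5)·(-6) = -28 - 30 = -58
p × q = (-38, -2, -58)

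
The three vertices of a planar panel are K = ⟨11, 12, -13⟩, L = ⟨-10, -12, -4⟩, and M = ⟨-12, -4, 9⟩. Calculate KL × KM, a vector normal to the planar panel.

KL = (-21, -24, 9)
KM = (-23, -16, 22)
i: (-24)·22 - 9·(-16) = -528 - (-144) = -384
j: 9·(-23) - (-21)·22 = -207 - (-462) = 255
k: (-21)·(-16) - (-24)·(-23) = 336 - 552 = -216
KL × KM = (-384, 255, -216)

(-384, 255, -216)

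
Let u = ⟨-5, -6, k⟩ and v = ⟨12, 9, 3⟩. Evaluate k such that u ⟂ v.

u · v = (-5)·12 + (-6)·9 + k·3 = -114 + 3k
Set equal to 0: 3k = 114, so k = 38.

38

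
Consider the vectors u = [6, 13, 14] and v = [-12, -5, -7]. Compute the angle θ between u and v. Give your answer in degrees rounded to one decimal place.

142.6

u · v = 6·(-12) + 13·(-5) + 14·(-7) = -72 - 65 - 98 = -235
|u|² = 36 + 169 + 196 = 401,  |u| = √401 ≈ 20.024984
|v|² = 144 + 25 + 49 = 218,  |v| = √218 ≈ 14.764823
cos θ = -235 / (20.024984 · 14.764823) ≈ -0.79482
θ = arccos(-0.79482) ≈ 142.6°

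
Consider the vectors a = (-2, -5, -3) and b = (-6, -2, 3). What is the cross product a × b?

(-21, 24, -26)

i: (-5)·3 - (-3)·(-2) = -15 - 6 = -21
j: (-3)·(-6) - (-2)·3 = 18 - (-6) = 24
k: (-2)·(-2) - (-5)·(-6) = 4 - 30 = -26
a × b = (-21, 24, -26)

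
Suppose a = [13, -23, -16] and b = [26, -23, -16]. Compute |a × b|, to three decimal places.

i: (-23)·(-16) - (-16)·(-23) = 368 - 368 = 0
j: (-16)·26 - 13·(-16) = -416 - (-208) = -208
k: 13·(-23) - (-23)·26 = -299 - (-598) = 299
a × b = (0, -208, 299)
|a × b| = √(0² + (-208)² + 299²) = √132665 ≈ 364.2321

364.232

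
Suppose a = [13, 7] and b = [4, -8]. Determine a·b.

a · b = 13·4 + 7·(-8) = 52 - 56 = -4

-4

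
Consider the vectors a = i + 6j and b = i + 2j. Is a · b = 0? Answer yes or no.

no

a · b = 1·1 + 6·2 = 1 + 12 = 13
Nonzero, so the vectors are not orthogonal.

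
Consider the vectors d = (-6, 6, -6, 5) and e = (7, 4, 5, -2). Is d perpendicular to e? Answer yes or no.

no

d · e = (-6)·7 + 6·4 + (-6)·5 + 5·(-2) = -42 + 24 - 30 - 10 = -58
Nonzero, so the vectors are not orthogonal.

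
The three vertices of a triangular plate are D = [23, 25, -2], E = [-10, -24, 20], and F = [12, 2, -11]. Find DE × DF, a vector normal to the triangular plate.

DE = (-33, -49, 22)
DF = (-11, -23, -9)
i: (-49)·(-9) - 22·(-23) = 441 - (-506) = 947
j: 22·(-11) - (-33)·(-9) = -242 - 297 = -539
k: (-33)·(-23) - (-49)·(-11) = 759 - 539 = 220
DE × DF = (947, -539, 220)

(947, -539, 220)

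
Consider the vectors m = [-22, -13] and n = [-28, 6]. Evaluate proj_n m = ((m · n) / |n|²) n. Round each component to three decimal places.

m · n = (-22)·(-28) + (-13)·6 = 616 - 78 = 538
|n|² = 784 + 36 = 820
proj_n m = (538/820) · (-28, 6) ≈ (-18.371, 3.937)

(-18.371, 3.937)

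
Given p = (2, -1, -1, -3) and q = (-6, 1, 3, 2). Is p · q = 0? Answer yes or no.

no

p · q = 2·(-6) + (-1)·1 + (-1)·3 + (-3)·2 = -12 - 1 - 3 - 6 = -22
Nonzero, so the vectors are not orthogonal.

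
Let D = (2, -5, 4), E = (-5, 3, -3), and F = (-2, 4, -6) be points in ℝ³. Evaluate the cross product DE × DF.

(-17, -42, -31)

DE = (-7, 8, -7)
DF = (-4, 9, -10)
i: 8·(-10) - (-7)·9 = -80 - (-63) = -17
j: (-7)·(-4) - (-7)·(-10) = 28 - 70 = -42
k: (-7)·9 - 8·(-4) = -63 - (-32) = -31
DE × DF = (-17, -42, -31)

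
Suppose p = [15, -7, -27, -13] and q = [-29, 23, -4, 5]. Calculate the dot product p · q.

p · q = 15·(-29) + (-7)·23 + (-27)·(-4) + (-13)·5 = -435 - 161 + 108 - 65 = -553

-553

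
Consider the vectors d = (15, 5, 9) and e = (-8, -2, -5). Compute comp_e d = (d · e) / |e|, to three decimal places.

-18.147

d · e = 15·(-8) + 5·(-2) + 9·(-5) = -120 - 10 - 45 = -175
|e| = √(64 + 4 + 25) = √93 ≈ 9.6437
comp_e d = -175 / √93 ≈ -18.147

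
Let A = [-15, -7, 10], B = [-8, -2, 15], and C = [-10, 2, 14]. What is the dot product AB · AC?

AB = B − A = (7, 5, 5)
AC = C − A = (5, 9, 4)
AB · AC = 7·5 + 5·9 + 5·4 = 35 + 45 + 20 = 100

100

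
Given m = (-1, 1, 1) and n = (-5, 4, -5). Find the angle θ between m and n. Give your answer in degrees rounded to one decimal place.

73.5

m · n = (-1)·(-5) + 1·4 + 1·(-5) = 5 + 4 - 5 = 4
|m|² = 1 + 1 + 1 = 3,  |m| = √3 ≈ 1.732051
|n|² = 25 + 16 + 25 = 66,  |n| = √66 ≈ 8.124038
cos θ = 4 / (1.732051 · 8.124038) ≈ 0.28427
θ = arccos(0.28427) ≈ 73.5°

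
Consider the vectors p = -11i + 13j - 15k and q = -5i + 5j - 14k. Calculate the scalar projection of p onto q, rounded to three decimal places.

p · q = (-11)·(-5) + 13·5 + (-15)·(-14) = 55 + 65 + 210 = 330
|q| = √(25 + 25 + 196) = √246 ≈ 15.6844
comp_q p = 330 / √246 ≈ 21.040

21.040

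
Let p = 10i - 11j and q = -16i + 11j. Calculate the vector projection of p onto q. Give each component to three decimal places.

p · q = 10·(-16) + (-11)·11 = -160 - 121 = -281
|q|² = 256 + 121 = 377
proj_q p = (-281/377) · (-16, 11) ≈ (11.926, -8.199)

(11.926, -8.199)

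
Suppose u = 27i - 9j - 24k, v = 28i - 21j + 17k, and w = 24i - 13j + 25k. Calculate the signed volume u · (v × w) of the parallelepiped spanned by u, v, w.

-8940

v × w:
i: (-21)·25 - 17·(-13) = -525 - (-221) = -304
j: 17·24 - 28·25 = 408 - 700 = -292
k: 28·(-13) - (-21)·24 = -364 - (-504) = 140
v × w = (-304, -292, 140)
u · (v × w) = 27·(-304) + (-9)·(-292) + (-24)·140 = -8208 + 2628 - 3360 = -8940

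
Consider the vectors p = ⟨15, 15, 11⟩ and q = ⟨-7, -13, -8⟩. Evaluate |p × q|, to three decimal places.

102.362

i: 15·(-8) - 11·(-13) = -120 - (-143) = 23
j: 11·(-7) - 15·(-8) = -77 - (-120) = 43
k: 15·(-13) - 15·(-7) = -195 - (-105) = -90
p × q = (23, 43, -90)
|p × q| = √(23² + 43² + (-90)²) = √10478 ≈ 102.3621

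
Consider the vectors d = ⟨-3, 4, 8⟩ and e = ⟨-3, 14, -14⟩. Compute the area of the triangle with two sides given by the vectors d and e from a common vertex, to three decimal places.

91.488

i: 4·(-14) - 8·14 = -56 - 112 = -168
j: 8·(-3) - (-3)·(-14) = -24 - 42 = -66
k: (-3)·14 - 4·(-3) = -42 - (-12) = -30
d × e = (-168, -66, -30)
|d × e| = √((-168)² + (-66)² + (-30)²) = √33480 ≈ 182.9754
area = ½ · 182.9754 ≈ 91.488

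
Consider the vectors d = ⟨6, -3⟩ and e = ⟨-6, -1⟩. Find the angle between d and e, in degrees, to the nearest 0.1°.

d · e = 6·(-6) + (-3)·(-1) = -36 + 3 = -33
|d|² = 36 + 9 = 45,  |d| = √45 ≈ 6.708204
|e|² = 36 + 1 = 37,  |e| = √37 ≈ 6.082763
cos θ = -33 / (6.708204 · 6.082763) ≈ -0.80874
θ = arccos(-0.80874) ≈ 144.0°

144.0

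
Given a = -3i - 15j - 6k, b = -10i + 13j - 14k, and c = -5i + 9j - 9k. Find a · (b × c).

b × c:
i: 13·(-9) - (-14)·9 = -117 - (-126) = 9
j: (-14)·(-5) - (-10)·(-9) = 70 - 90 = -20
k: (-10)·9 - 13·(-5) = -90 - (-65) = -25
b × c = (9, -20, -25)
a · (b × c) = (-3)·9 + (-15)·(-20) + (-6)·(-25) = -27 + 300 + 150 = 423

423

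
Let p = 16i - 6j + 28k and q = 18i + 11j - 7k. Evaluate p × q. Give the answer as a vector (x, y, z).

i: (-6)·(-7) - 28·11 = 42 - 308 = -266
j: 28·18 - 16·(-7) = 504 - (-112) = 616
k: 16·11 - (-6)·18 = 176 - (-108) = 284
p × q = (-266, 616, 284)

(-266, 616, 284)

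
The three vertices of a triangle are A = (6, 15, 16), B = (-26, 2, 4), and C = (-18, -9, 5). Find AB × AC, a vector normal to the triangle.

AB = (-32, -13, -12)
AC = (-24, -24, -11)
i: (-13)·(-11) - (-12)·(-24) = 143 - 288 = -145
j: (-12)·(-24) - (-32)·(-11) = 288 - 352 = -64
k: (-32)·(-24) - (-13)·(-24) = 768 - 312 = 456
AB × AC = (-145, -64, 456)

(-145, -64, 456)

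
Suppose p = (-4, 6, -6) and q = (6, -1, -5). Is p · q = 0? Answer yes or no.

yes

p · q = (-4)·6 + 6·(-1) + (-6)·(-5) = -24 - 6 + 30 = 0
Zero, so the vectors are orthogonal.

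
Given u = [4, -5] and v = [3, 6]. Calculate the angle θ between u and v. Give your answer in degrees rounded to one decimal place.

114.8

u · v = 4·3 + (-5)·6 = 12 - 30 = -18
|u|² = 16 + 25 = 41,  |u| = √41 ≈ 6.403124
|v|² = 9 + 36 = 45,  |v| = √45 ≈ 6.708204
cos θ = -18 / (6.403124 · 6.708204) ≈ -0.41906
θ = arccos(-0.41906) ≈ 114.8°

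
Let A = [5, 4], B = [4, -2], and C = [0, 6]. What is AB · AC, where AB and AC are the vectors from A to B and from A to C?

AB = B − A = (-1, -6)
AC = C − A = (-5, 2)
AB · AC = (-1)·(-5) + (-6)·2 = 5 - 12 = -7

-7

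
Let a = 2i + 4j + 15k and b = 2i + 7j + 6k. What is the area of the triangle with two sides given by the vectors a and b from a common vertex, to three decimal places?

41.596

i: 4·6 - 15·7 = 24 - 105 = -81
j: 15·2 - 2·6 = 30 - 12 = 18
k: 2·7 - 4·2 = 14 - 8 = 6
a × b = (-81, 18, 6)
|a × b| = √((-81)² + 18² + 6²) = √6921 ≈ 83.1925
area = ½ · 83.1925 ≈ 41.596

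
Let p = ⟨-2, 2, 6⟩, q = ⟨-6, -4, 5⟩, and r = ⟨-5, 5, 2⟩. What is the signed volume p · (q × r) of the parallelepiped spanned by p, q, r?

-260

q × r:
i: (-4)·2 - 5·5 = -8 - 25 = -33
j: 5·(-5) - (-6)·2 = -25 - (-12) = -13
k: (-6)·5 - (-4)·(-5) = -30 - 20 = -50
q × r = (-33, -13, -50)
p · (q × r) = (-2)·(-33) + 2·(-13) + 6·(-50) = 66 - 26 - 300 = -260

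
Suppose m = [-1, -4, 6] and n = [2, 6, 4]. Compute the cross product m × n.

(-52, 16, 2)

i: (-4)·4 - 6·6 = -16 - 36 = -52
j: 6·2 - (-1)·4 = 12 - (-4) = 16
k: (-1)·6 - (-4)·2 = -6 - (-8) = 2
m × n = (-52, 16, 2)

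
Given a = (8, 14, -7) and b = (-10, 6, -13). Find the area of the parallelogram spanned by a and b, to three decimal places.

291.925

i: 14·(-13) - (-7)·6 = -182 - (-42) = -140
j: (-7)·(-10) - 8·(-13) = 70 - (-104) = 174
k: 8·6 - 14·(-10) = 48 - (-140) = 188
a × b = (-140, 174, 188)
|a × b| = √((-140)² + 174² + 188²) = √85220 ≈ 291.9246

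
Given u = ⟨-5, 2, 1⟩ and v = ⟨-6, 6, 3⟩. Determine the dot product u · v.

u · v = (-5)·(-6) + 2·6 + 1·3 = 30 + 12 + 3 = 45

45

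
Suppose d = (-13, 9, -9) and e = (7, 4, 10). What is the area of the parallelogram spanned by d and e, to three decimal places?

183.276

i: 9·10 - (-9)·4 = 90 - (-36) = 126
j: (-9)·7 - (-13)·10 = -63 - (-130) = 67
k: (-13)·4 - 9·7 = -52 - 63 = -115
d × e = (126, 67, -115)
|d × e| = √(126² + 67² + (-115)²) = √33590 ≈ 183.2757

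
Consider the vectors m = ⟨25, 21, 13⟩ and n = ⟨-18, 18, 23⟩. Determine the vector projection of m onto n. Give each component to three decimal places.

m · n = 25·(-18) + 21·18 + 13·23 = -450 + 378 + 299 = 227
|n|² = 324 + 324 + 529 = 1177
proj_n m = (227/1177) · (-18, 18, 23) ≈ (-3.472, 3.472, 4.436)

(-3.472, 3.472, 4.436)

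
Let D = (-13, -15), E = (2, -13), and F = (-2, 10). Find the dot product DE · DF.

DE = E − D = (15, 2)
DF = F − D = (11, 25)
DE · DF = 15·11 + 2·25 = 165 + 50 = 215

215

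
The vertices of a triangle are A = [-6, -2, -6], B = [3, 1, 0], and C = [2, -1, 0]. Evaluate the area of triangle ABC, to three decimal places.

10.062

AB = (9, 3, 6),  AC = (8, 1, 6)
i: 3·6 - 6·1 = 18 - 6 = 12
j: 6·8 - 9·6 = 48 - 54 = -6
k: 9·1 - 3·8 = 9 - 24 = -15
AB × AC = (12, -6, -15)
|AB × AC| = √405 ≈ 20.1246
area = ½ · 20.1246 ≈ 10.062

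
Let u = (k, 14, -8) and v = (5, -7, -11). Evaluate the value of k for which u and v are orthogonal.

u · v = k·5 + 14·(-7) + (-8)·(-11) = -10 + 5k
Set equal to 0: 5k = 10, so k = 2.

2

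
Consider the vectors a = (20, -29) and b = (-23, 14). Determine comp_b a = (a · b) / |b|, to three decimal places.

a · b = 20·(-23) + (-29)·14 = -460 - 406 = -866
|b| = √(529 + 196) = √725 ≈ 26.9258
comp_b a = -866 / √725 ≈ -32.162

-32.162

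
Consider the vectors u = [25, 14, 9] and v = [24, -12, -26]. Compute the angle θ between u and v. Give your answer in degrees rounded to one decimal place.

u · v = 25·24 + 14·(-12) + 9·(-26) = 600 - 168 - 234 = 198
|u|² = 625 + 196 + 81 = 902,  |u| = √902 ≈ 30.033315
|v|² = 576 + 144 + 676 = 1396,  |v| = √1396 ≈ 37.363083
cos θ = 198 / (30.033315 · 37.363083) ≈ 0.17645
θ = arccos(0.17645) ≈ 79.8°

79.8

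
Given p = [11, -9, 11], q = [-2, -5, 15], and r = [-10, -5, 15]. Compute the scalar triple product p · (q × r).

q × r:
i: (-5)·15 - 15·(-5) = -75 - (-75) = 0
j: 15·(-10) - (-2)·15 = -150 - (-30) = -120
k: (-2)·(-5) - (-5)·(-10) = 10 - 50 = -40
q × r = (0, -120, -40)
p · (q × r) = 11·0 + (-9)·(-120) + 11·(-40) = 0 + 1080 - 440 = 640

640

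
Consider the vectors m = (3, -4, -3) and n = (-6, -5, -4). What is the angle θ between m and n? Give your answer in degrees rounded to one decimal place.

m · n = 3·(-6) + (-4)·(-5) + (-3)·(-4) = -18 + 20 + 12 = 14
|m|² = 9 + 16 + 9 = 34,  |m| = √34 ≈ 5.830952
|n|² = 36 + 25 + 16 = 77,  |n| = √77 ≈ 8.774964
cos θ = 14 / (5.830952 · 8.774964) ≈ 0.27362
θ = arccos(0.27362) ≈ 74.1°

74.1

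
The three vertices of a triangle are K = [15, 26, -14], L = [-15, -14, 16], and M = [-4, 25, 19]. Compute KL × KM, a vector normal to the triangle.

KL = (-30, -40, 30)
KM = (-19, -1, 33)
i: (-40)·33 - 30·(-1) = -1320 - (-30) = -1290
j: 30·(-19) - (-30)·33 = -570 - (-990) = 420
k: (-30)·(-1) - (-40)·(-19) = 30 - 760 = -730
KL × KM = (-1290, 420, -730)

(-1290, 420, -730)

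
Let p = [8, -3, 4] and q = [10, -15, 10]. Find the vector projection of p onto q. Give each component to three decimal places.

(3.882, -5.824, 3.882)

p · q = 8·10 + (-3)·(-15) + 4·10 = 80 + 45 + 40 = 165
|q|² = 100 + 225 + 100 = 425
proj_q p = (165/425) · (10, -15, 10) ≈ (3.882, -5.824, 3.882)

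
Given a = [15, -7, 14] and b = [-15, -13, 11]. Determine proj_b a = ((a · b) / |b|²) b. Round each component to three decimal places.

a · b = 15·(-15) + (-7)·(-13) + 14·11 = -225 + 91 + 154 = 20
|b|² = 225 + 169 + 121 = 515
proj_b a = (20/515) · (-15, -13, 11) ≈ (-0.583, -0.505, 0.427)

(-0.583, -0.505, 0.427)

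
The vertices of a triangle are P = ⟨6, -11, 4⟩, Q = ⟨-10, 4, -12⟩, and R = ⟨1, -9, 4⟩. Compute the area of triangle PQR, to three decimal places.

48.148

PQ = (-16, 15, -16),  PR = (-5, 2, 0)
i: 15·0 - (-16)·2 = 0 - (-32) = 32
j: (-16)·(-5) - (-16)·0 = 80 - 0 = 80
k: (-16)·2 - 15·(-5) = -32 - (-75) = 43
PQ × PR = (32, 80, 43)
|PQ × PR| = √9273 ≈ 96.2964
area = ½ · 96.2964 ≈ 48.148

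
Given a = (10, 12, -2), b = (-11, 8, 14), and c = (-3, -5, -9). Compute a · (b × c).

-1870

b × c:
i: 8·(-9) - 14·(-5) = -72 - (-70) = -2
j: 14·(-3) - (-11)·(-9) = -42 - 99 = -141
k: (-11)·(-5) - 8·(-3) = 55 - (-24) = 79
b × c = (-2, -141, 79)
a · (b × c) = 10·(-2) + 12·(-141) + (-2)·79 = -20 - 1692 - 158 = -1870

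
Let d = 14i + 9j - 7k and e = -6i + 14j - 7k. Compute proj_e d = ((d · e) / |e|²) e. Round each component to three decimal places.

d · e = 14·(-6) + 9·14 + (-7)·(-7) = -84 + 126 + 49 = 91
|e|² = 36 + 196 + 49 = 281
proj_e d = (91/281) · (-6, 14, -7) ≈ (-1.943, 4.534, -2.267)

(-1.943, 4.534, -2.267)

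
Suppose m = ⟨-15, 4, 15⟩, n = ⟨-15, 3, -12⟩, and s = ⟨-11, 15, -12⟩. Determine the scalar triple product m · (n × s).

-5232

n × s:
i: 3·(-12) - (-12)·15 = -36 - (-180) = 144
j: (-12)·(-11) - (-15)·(-12) = 132 - 180 = -48
k: (-15)·15 - 3·(-11) = -225 - (-33) = -192
n × s = (144, -48, -192)
m · (n × s) = (-15)·144 + 4·(-48) + 15·(-192) = -2160 - 192 - 2880 = -5232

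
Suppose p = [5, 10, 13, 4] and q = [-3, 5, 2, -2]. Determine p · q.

53

p · q = 5·(-3) + 10·5 + 13·2 + 4·(-2) = -15 + 50 + 26 - 8 = 53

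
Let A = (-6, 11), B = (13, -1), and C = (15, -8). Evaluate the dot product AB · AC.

AB = B − A = (19, -12)
AC = C − A = (21, -19)
AB · AC = 19·21 + (-12)·(-19) = 399 + 228 = 627

627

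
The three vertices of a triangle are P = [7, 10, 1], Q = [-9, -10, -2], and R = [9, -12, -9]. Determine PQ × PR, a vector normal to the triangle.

(134, -166, 392)

PQ = (-16, -20, -3)
PR = (2, -22, -10)
i: (-20)·(-10) - (-3)·(-22) = 200 - 66 = 134
j: (-3)·2 - (-16)·(-10) = -6 - 160 = -166
k: (-16)·(-22) - (-20)·2 = 352 - (-40) = 392
PQ × PR = (134, -166, 392)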